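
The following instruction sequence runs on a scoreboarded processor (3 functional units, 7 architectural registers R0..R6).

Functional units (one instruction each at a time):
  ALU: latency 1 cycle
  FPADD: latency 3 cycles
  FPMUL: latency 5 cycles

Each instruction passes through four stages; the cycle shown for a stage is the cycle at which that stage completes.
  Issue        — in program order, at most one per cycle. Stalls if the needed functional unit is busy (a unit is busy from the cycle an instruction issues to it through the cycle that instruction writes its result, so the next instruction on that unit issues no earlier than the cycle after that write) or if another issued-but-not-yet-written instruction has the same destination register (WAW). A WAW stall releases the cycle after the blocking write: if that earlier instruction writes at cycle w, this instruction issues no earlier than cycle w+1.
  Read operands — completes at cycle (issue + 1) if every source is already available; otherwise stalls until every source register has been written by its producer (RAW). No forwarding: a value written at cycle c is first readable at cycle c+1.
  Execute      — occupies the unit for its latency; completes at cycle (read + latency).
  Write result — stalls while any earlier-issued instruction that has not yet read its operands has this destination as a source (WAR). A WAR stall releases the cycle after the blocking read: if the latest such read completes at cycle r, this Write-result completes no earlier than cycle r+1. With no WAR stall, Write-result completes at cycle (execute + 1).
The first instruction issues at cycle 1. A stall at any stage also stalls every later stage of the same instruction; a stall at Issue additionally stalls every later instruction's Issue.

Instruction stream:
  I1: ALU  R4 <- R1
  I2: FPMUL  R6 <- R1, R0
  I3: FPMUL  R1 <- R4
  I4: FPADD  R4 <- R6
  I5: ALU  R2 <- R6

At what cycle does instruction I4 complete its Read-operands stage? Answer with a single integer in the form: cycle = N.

  I1 | 1 | 2 | 3 | 4
  I2 | 2 | 3 | 8 | 9
  I3 | 10 | 11 | 16 | 17   struct: FPMUL busy until I2 writes@9
  I4 | 11 | 12 | 15 | 16
  I5 | 12 | 13 | 14 | 15

cycle = 12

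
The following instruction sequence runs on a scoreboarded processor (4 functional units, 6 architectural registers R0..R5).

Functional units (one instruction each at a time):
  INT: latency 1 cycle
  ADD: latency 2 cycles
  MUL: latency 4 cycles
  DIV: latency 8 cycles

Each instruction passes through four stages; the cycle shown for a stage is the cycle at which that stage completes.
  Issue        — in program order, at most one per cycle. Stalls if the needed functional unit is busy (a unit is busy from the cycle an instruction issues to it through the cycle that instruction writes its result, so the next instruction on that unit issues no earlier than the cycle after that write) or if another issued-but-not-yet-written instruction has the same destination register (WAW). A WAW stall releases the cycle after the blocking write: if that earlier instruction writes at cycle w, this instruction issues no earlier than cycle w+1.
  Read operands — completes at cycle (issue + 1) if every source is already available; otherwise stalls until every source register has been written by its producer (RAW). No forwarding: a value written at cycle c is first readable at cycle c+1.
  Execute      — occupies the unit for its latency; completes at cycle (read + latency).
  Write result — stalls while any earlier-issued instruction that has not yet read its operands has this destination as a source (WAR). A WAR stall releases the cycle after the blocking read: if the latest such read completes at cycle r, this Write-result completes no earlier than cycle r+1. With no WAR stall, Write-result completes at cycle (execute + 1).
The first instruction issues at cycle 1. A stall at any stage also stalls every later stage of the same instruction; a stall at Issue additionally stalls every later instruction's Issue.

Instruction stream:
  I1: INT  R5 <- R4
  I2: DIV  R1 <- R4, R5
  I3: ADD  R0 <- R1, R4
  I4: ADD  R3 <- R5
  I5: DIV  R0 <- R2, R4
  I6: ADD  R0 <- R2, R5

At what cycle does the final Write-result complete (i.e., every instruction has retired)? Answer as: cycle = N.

cycle = 35

I1 -> (1, 2, 3, 4)
I2 -> (2, 5, 13, 14)  // RAW R5: wait I1 write@4
I3 -> (3, 15, 17, 18)  // RAW R1: wait I2 write@14
I4 -> (19, 20, 22, 23)  // struct: ADD busy until I3 writes@18
I5 -> (20, 21, 29, 30)
I6 -> (31, 32, 34, 35)  // WAW R0: wait I5 write@30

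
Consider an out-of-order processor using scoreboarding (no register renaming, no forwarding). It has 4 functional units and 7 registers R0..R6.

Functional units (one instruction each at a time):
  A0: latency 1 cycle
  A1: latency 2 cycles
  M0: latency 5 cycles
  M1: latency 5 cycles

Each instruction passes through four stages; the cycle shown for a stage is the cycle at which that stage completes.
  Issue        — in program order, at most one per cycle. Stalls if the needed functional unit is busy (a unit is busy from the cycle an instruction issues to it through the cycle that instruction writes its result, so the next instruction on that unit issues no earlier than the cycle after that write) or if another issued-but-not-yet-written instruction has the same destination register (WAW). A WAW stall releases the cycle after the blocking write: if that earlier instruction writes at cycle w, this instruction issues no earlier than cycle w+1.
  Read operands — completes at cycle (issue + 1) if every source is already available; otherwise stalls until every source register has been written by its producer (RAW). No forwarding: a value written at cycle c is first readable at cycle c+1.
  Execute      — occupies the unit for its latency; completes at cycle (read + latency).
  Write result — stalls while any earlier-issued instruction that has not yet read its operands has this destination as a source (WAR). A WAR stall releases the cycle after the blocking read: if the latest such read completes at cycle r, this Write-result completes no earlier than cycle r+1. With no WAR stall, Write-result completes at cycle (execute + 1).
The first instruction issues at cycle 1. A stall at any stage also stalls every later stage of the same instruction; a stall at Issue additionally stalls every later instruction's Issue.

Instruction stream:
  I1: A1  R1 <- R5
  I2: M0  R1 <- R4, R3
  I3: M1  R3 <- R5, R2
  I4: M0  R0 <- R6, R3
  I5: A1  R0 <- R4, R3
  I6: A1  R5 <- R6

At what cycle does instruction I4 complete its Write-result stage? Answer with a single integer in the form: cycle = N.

cycle = 21

cycle 1: I1 issues→A1
cycle 2: I1 reads
cycle 4: I1 exec-done
cycle 5: I1 writes R1
cycle 6: I2 issues→M0
cycle 7: I2 reads · I3 issues→M1
cycle 8: I3 reads
cycle 12: I2 exec-done
cycle 13: I2 writes R1 · I3 exec-done
cycle 14: I3 writes R3 · I4 issues→M0
cycle 15: I4 reads
cycle 20: I4 exec-done
cycle 21: I4 writes R0
cycle 22: I5 issues→A1
cycle 23: I5 reads
cycle 25: I5 exec-done
cycle 26: I5 writes R0
cycle 27: I6 issues→A1
cycle 28: I6 reads
cycle 30: I6 exec-done
cycle 31: I6 writes R5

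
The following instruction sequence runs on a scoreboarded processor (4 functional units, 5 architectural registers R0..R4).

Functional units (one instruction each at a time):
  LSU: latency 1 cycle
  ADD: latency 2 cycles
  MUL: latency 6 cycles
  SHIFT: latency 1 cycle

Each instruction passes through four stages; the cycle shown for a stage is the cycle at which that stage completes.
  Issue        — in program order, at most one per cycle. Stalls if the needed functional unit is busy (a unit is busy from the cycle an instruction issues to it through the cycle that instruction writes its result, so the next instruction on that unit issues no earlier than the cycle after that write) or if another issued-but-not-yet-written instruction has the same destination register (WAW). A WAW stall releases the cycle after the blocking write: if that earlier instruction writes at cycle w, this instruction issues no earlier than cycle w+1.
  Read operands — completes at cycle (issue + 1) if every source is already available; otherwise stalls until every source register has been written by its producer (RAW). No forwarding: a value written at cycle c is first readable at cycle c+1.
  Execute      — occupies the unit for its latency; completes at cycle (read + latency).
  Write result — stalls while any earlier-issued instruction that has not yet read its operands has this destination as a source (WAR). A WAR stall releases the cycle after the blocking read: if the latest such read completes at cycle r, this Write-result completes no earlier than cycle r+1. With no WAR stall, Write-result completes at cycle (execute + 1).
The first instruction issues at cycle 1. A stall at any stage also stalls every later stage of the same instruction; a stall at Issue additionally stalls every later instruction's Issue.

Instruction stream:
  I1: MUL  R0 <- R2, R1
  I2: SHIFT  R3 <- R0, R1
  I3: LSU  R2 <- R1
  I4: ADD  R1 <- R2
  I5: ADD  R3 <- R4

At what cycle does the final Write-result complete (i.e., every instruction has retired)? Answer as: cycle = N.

cycle = 17

1) issue 1, read 2, done 8, write 9
2) issue 2, read 10, done 11, write 12  <RAW R0: wait I1 write@9>
3) issue 3, read 4, done 5, write 6
4) issue 4, read 7, done 9, write 11  <RAW R2: wait I3 write@6 / WAR R1: wait I2 read@10>
5) issue 13, read 14, done 16, write 17  <WAW R3: wait I2 write@12>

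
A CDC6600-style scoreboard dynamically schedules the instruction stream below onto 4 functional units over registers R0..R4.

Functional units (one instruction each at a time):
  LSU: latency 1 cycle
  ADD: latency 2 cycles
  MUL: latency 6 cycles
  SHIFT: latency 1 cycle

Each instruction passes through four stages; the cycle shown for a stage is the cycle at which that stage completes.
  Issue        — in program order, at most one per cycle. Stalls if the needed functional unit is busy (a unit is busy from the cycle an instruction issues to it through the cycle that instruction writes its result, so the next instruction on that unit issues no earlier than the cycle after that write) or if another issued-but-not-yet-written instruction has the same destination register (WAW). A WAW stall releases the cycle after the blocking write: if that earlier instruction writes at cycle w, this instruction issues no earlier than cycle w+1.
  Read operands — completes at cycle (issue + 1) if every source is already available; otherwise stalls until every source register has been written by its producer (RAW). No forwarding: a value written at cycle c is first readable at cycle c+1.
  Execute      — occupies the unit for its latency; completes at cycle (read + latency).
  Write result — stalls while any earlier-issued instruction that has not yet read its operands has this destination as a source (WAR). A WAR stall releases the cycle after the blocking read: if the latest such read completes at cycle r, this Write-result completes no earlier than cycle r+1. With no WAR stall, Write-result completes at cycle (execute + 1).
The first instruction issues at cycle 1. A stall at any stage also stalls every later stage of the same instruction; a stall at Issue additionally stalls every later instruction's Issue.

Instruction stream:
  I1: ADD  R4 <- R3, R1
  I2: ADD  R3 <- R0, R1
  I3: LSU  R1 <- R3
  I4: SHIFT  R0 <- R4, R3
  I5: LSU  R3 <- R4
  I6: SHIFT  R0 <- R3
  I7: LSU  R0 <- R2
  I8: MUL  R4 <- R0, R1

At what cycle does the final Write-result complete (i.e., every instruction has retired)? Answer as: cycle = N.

cycle 1: issue I1 (ADD)
cycle 2: I1 read-ops
cycle 4: I1 finished on ADD
cycle 5: I1→R4
cycle 6: issue I2 (ADD)
cycle 7: I2 read-ops, issue I3 (LSU)
cycle 8: issue I4 (SHIFT)
cycle 9: I2 finished on ADD
cycle 10: I2→R3
cycle 11: I3 read-ops, I4 read-ops
cycle 12: I3 finished on LSU, I4 finished on SHIFT
cycle 13: I3→R1, I4→R0
cycle 14: issue I5 (LSU)
cycle 15: I5 read-ops, issue I6 (SHIFT)
cycle 16: I5 finished on LSU
cycle 17: I5→R3
cycle 18: I6 read-ops
cycle 19: I6 finished on SHIFT
cycle 20: I6→R0
cycle 21: issue I7 (LSU)
cycle 22: I7 read-ops, issue I8 (MUL)
cycle 23: I7 finished on LSU
cycle 24: I7→R0
cycle 25: I8 read-ops
cycle 31: I8 finished on MUL
cycle 32: I8→R4

cycle = 32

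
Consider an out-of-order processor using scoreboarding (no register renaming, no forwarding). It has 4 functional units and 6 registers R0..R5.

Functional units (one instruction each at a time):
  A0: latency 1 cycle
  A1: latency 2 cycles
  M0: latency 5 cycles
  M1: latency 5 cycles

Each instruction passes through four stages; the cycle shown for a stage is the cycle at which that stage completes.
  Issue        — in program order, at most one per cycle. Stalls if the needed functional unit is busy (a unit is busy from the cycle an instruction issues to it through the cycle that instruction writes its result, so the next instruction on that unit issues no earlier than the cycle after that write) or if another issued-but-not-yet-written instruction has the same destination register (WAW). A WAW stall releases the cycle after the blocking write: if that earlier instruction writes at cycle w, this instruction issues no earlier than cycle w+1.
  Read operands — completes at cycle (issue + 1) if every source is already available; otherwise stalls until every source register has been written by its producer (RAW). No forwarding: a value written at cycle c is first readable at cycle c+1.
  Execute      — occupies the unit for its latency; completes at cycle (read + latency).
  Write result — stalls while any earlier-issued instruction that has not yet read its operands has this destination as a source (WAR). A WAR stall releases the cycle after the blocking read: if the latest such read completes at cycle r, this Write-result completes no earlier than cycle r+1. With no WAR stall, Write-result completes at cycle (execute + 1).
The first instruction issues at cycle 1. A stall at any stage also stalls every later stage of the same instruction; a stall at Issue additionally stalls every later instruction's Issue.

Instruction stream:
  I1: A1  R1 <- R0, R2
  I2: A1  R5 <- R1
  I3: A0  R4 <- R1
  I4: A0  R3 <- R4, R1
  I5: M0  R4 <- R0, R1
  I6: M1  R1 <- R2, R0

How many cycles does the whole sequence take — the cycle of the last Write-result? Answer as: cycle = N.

I1  is:1  ro:2  ex:4  wr:5
I2  is:6  ro:7  ex:9  wr:10  — struct: A1 busy until I1 writes@5
I3  is:7  ro:8  ex:9  wr:10
I4  is:11  ro:12  ex:13  wr:14  — struct: A0 busy until I3 writes@10
I5  is:12  ro:13  ex:18  wr:19
I6  is:13  ro:14  ex:19  wr:20

cycle = 20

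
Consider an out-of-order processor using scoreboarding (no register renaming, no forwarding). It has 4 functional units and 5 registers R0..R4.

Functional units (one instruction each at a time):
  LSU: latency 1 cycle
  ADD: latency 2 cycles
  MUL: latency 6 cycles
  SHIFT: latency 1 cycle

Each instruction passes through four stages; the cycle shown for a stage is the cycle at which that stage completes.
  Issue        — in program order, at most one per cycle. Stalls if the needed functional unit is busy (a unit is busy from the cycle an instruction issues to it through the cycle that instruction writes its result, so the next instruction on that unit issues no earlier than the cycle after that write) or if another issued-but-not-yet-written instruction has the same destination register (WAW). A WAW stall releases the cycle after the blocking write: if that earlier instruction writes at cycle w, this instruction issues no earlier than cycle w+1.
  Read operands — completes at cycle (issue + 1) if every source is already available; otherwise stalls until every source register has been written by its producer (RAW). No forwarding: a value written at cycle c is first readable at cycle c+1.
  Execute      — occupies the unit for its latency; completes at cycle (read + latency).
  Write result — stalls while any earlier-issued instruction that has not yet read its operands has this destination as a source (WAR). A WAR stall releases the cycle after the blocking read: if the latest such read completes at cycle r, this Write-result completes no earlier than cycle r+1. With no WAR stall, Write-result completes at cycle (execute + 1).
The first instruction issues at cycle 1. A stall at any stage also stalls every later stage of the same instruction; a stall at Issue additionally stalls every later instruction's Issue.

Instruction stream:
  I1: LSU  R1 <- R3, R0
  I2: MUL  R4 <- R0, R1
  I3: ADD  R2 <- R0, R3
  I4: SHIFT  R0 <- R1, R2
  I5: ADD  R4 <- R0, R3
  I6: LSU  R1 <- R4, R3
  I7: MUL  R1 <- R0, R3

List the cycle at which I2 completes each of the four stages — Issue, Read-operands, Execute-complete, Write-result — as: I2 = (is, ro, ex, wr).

t=1  I1→LSU
t=2  I1 RO, I2→MUL
t=3  I1 EX, I3→ADD
t=4  I1 WR R1, I3 RO, I4→SHIFT
t=5  I2 RO
t=6  I3 EX
t=7  I3 WR R2
t=8  I4 RO
t=9  I4 EX
t=10  I4 WR R0
t=11  I2 EX
t=12  I2 WR R4
t=13  I5→ADD
t=14  I5 RO, I6→LSU
t=16  I5 EX
t=17  I5 WR R4
t=18  I6 RO
t=19  I6 EX
t=20  I6 WR R1
t=21  I7→MUL
t=22  I7 RO
t=28  I7 EX
t=29  I7 WR R1

I2 = (2, 5, 11, 12)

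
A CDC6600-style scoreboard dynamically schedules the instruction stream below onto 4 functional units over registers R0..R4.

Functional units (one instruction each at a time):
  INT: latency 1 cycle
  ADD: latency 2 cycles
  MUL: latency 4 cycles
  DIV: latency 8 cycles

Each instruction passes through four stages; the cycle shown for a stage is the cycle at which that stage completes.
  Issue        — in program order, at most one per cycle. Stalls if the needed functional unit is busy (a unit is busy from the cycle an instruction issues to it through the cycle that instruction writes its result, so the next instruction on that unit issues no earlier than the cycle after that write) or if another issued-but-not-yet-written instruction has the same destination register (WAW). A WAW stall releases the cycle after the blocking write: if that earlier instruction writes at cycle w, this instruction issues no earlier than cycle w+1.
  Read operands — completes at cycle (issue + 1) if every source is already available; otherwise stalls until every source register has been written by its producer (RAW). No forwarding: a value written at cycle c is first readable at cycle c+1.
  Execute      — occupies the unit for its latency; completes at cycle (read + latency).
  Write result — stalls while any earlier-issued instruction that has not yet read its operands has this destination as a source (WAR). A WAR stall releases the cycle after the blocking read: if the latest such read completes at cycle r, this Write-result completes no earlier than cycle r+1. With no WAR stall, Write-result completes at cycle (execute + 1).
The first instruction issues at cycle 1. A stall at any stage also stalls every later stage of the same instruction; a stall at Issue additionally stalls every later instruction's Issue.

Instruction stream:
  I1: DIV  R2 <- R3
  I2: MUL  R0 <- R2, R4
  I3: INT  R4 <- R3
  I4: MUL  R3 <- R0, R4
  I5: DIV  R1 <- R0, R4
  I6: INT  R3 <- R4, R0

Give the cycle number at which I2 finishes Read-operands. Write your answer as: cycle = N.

[1] I1 issues→DIV
[2] I1 reads | I2 issues→MUL
[3] I3 issues→INT
[4] I3 reads
[5] I3 exec-done
[10] I1 exec-done
[11] I1 writes R2
[12] I2 reads
[13] I3 writes R4
[16] I2 exec-done
[17] I2 writes R0
[18] I4 issues→MUL
[19] I4 reads | I5 issues→DIV
[20] I5 reads
[23] I4 exec-done
[24] I4 writes R3
[25] I6 issues→INT
[26] I6 reads
[27] I6 exec-done
[28] I5 exec-done | I6 writes R3
[29] I5 writes R1

cycle = 12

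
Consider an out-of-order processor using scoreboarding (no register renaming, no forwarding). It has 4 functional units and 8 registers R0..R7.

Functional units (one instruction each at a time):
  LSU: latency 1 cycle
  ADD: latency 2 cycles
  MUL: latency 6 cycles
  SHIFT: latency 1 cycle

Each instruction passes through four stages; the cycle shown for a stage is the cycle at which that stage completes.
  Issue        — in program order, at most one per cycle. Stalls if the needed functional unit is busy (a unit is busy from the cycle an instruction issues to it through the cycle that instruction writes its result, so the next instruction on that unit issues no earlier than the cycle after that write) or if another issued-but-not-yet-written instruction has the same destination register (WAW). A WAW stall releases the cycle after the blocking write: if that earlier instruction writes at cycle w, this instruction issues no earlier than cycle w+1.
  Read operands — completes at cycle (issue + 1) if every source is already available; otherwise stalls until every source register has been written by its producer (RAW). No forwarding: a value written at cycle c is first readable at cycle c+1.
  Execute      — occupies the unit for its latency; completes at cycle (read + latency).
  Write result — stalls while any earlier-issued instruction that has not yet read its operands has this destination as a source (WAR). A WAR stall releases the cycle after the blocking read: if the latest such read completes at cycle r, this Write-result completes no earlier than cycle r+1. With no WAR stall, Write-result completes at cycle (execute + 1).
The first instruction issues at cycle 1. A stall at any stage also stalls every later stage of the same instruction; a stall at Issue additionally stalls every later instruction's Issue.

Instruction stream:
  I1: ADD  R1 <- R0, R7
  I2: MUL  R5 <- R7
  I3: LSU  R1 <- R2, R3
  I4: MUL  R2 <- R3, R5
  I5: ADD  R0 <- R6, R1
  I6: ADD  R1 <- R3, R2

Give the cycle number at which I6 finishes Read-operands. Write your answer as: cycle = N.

cycle = 20

I1: IS=1 RO=2 EX=4 WR=5
I2: IS=2 RO=3 EX=9 WR=10
I3: IS=6 RO=7 EX=8 WR=9  [WAW R1: wait I1 write@5]
I4: IS=11 RO=12 EX=18 WR=19  [struct: MUL busy until I2 writes@10]
I5: IS=12 RO=13 EX=15 WR=16
I6: IS=17 RO=20 EX=22 WR=23  [struct: ADD busy until I5 writes@16; RAW R2: wait I4 write@19]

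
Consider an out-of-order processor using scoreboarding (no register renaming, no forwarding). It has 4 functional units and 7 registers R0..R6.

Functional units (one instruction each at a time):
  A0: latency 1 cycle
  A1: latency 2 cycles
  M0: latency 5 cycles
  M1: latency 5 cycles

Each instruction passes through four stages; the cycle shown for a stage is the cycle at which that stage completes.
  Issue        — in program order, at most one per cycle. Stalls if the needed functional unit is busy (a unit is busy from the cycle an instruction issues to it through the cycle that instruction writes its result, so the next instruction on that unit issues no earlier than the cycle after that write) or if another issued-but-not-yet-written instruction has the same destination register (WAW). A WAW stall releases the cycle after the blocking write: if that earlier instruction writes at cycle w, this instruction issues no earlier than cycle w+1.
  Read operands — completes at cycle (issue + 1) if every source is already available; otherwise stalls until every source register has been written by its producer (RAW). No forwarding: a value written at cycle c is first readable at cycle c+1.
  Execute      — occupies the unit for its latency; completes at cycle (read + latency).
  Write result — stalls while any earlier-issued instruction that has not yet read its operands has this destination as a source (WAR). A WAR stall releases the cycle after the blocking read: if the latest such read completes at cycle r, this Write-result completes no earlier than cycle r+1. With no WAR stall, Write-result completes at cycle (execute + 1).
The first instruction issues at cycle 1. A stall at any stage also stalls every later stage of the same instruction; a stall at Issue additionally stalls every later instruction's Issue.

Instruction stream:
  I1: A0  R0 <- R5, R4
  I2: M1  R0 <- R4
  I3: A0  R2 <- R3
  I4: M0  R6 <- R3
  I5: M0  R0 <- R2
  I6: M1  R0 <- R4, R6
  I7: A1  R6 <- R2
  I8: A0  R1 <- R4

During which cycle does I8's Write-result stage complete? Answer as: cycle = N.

cycle = 28

I1: IS=1 RO=2 EX=3 WR=4
I2: IS=5 RO=6 EX=11 WR=12  [WAW R0: wait I1 write@4]
I3: IS=6 RO=7 EX=8 WR=9
I4: IS=7 RO=8 EX=13 WR=14
I5: IS=15 RO=16 EX=21 WR=22  [struct: M0 busy until I4 writes@14]
I6: IS=23 RO=24 EX=29 WR=30  [WAW R0: wait I5 write@22]
I7: IS=24 RO=25 EX=27 WR=28
I8: IS=25 RO=26 EX=27 WR=28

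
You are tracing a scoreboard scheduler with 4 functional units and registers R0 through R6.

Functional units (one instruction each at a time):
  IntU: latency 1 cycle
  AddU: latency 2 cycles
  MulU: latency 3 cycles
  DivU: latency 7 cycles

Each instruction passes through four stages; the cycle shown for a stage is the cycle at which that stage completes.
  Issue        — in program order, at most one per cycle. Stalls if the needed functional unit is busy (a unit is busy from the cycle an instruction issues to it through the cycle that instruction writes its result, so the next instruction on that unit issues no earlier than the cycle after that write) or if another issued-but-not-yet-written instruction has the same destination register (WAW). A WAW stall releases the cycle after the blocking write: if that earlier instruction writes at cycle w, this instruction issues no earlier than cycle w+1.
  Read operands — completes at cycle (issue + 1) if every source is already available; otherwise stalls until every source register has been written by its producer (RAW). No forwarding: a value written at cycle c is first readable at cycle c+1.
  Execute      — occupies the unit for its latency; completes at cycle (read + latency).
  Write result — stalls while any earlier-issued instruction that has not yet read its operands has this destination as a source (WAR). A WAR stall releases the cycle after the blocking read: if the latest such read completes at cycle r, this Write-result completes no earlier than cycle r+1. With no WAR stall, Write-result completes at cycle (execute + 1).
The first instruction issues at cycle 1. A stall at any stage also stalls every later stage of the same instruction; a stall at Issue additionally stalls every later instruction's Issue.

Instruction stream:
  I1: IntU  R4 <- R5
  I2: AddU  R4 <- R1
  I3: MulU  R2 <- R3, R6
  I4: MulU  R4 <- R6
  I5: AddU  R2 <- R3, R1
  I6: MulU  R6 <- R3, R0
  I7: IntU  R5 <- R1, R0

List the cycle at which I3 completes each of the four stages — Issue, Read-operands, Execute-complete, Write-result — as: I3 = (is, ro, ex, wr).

t=1  I1 dispatched to IntU
t=2  I1 operands ready
t=3  I1 complete
t=4  R4←I1
t=5  I2 dispatched to AddU
t=6  I2 operands ready, I3 dispatched to MulU
t=7  I3 operands ready
t=8  I2 complete
t=9  R4←I2
t=10  I3 complete
t=11  R2←I3
t=12  I4 dispatched to MulU
t=13  I4 operands ready, I5 dispatched to AddU
t=14  I5 operands ready
t=16  I4 complete, I5 complete
t=17  R4←I4, R2←I5
t=18  I6 dispatched to MulU
t=19  I6 operands ready, I7 dispatched to IntU
t=20  I7 operands ready
t=21  I7 complete
t=22  I6 complete, R5←I7
t=23  R6←I6

I3 = (6, 7, 10, 11)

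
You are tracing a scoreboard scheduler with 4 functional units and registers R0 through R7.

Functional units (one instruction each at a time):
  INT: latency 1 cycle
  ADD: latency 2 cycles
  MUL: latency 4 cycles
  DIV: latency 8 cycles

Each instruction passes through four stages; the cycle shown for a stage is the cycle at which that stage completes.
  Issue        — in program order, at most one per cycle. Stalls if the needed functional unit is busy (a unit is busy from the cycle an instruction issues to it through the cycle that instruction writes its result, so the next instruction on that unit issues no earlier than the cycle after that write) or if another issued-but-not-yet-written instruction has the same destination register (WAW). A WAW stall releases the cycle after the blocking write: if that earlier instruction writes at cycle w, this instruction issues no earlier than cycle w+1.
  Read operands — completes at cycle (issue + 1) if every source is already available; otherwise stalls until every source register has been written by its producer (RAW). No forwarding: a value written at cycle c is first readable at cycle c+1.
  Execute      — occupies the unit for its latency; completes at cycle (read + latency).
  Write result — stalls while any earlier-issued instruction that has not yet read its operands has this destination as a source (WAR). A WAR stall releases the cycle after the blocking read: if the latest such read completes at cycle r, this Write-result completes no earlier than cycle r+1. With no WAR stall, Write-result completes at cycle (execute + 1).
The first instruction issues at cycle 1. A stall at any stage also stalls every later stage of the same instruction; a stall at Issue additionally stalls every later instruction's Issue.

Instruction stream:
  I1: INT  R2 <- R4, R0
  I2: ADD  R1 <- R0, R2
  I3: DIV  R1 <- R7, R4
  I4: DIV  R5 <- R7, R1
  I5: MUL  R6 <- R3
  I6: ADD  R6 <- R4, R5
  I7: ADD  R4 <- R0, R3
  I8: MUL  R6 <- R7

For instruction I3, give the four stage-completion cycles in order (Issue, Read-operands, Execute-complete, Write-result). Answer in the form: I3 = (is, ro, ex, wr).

c1: I1 issues→INT
c2: I1 reads | I2 issues→ADD
c3: I1 exec-done
c4: I1 writes R2
c5: I2 reads
c7: I2 exec-done
c8: I2 writes R1
c9: I3 issues→DIV
c10: I3 reads
c18: I3 exec-done
c19: I3 writes R1
c20: I4 issues→DIV
c21: I4 reads | I5 issues→MUL
c22: I5 reads
c26: I5 exec-done
c27: I5 writes R6
c28: I6 issues→ADD
c29: I4 exec-done
c30: I4 writes R5
c31: I6 reads
c33: I6 exec-done
c34: I6 writes R6
c35: I7 issues→ADD
c36: I7 reads | I8 issues→MUL
c37: I8 reads
c38: I7 exec-done
c39: I7 writes R4
c41: I8 exec-done
c42: I8 writes R6

I3 = (9, 10, 18, 19)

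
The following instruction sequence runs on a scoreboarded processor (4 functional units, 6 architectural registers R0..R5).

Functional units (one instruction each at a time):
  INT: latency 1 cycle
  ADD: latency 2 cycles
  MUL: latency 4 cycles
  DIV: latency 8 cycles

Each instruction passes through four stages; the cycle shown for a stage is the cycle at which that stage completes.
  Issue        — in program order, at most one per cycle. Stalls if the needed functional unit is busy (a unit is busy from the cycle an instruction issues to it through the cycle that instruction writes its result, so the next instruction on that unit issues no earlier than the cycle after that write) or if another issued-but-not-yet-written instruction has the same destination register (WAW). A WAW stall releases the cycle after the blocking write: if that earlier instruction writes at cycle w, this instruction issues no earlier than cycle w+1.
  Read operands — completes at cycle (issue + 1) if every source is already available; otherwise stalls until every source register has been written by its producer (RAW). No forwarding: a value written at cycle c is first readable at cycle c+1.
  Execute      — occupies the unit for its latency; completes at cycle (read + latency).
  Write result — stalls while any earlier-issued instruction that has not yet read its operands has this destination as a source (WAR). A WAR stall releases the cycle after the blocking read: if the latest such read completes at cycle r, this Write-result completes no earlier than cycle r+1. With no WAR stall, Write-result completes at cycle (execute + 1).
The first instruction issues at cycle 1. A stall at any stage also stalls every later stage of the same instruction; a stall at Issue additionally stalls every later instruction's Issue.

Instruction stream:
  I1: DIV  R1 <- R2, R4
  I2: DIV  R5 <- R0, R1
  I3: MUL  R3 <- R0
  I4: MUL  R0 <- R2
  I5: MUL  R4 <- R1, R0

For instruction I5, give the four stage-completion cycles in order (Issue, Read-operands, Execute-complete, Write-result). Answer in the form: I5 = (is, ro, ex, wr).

[I1] 1/2/10/11
[I2] 12/13/21/22  (struct: DIV busy until I1 writes@11)
[I3] 13/14/18/19
[I4] 20/21/25/26  (struct: MUL busy until I3 writes@19)
[I5] 27/28/32/33  (struct: MUL busy until I4 writes@26)

I5 = (27, 28, 32, 33)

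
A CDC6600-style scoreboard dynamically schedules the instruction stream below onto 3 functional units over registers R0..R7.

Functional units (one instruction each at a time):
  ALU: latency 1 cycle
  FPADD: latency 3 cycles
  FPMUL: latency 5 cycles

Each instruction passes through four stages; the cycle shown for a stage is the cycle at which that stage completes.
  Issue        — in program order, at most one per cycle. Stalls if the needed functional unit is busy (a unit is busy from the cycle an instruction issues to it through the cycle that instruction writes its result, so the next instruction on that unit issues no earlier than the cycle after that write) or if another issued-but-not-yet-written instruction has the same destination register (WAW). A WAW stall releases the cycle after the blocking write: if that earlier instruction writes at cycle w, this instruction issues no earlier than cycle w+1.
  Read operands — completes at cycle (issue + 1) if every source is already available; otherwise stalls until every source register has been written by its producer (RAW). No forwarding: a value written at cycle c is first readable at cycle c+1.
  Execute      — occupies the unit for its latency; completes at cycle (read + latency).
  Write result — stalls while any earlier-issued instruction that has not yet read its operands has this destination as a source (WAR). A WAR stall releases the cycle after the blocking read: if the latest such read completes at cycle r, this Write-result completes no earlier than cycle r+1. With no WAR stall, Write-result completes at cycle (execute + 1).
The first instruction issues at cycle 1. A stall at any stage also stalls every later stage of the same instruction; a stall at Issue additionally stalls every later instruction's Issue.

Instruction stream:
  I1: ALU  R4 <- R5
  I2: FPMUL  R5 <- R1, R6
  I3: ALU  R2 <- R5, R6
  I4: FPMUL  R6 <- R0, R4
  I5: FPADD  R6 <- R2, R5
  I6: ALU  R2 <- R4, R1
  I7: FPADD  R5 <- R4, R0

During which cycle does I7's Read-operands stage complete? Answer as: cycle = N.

[I1] 1/2/3/4
[I2] 2/3/8/9
[I3] 5/10/11/12  (struct: ALU busy until I1 writes@4; RAW R5: wait I2 write@9)
[I4] 10/11/16/17  (struct: FPMUL busy until I2 writes@9)
[I5] 18/19/22/23  (WAW R6: wait I4 write@17)
[I6] 19/20/21/22
[I7] 24/25/28/29  (struct: FPADD busy until I5 writes@23)

cycle = 25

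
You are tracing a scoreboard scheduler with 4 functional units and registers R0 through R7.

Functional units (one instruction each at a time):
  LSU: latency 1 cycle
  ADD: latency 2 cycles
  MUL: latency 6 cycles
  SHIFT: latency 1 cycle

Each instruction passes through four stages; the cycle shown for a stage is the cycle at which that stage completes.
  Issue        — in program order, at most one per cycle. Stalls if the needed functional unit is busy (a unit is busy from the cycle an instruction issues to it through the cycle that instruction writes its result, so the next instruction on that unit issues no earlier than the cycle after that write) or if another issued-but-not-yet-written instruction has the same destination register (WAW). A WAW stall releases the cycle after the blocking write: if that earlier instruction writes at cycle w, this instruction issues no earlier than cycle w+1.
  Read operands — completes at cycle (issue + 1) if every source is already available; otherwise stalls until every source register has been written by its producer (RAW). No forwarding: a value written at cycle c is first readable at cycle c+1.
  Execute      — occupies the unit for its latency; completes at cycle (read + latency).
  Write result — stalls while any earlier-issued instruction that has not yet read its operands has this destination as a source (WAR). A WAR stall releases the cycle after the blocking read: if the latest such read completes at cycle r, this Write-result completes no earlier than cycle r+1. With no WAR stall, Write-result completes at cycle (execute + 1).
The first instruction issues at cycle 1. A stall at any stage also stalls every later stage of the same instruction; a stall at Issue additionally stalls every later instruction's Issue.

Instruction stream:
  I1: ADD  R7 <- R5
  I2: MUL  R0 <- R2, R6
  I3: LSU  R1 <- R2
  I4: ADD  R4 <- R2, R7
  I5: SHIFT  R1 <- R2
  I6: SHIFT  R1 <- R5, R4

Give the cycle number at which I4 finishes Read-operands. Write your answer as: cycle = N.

I1  is:1  ro:2  ex:4  wr:5
I2  is:2  ro:3  ex:9  wr:10
I3  is:3  ro:4  ex:5  wr:6
I4  is:6  ro:7  ex:9  wr:10  — struct: ADD busy until I1 writes@5
I5  is:7  ro:8  ex:9  wr:10
I6  is:11  ro:12  ex:13  wr:14  — struct: SHIFT busy until I5 writes@10

cycle = 7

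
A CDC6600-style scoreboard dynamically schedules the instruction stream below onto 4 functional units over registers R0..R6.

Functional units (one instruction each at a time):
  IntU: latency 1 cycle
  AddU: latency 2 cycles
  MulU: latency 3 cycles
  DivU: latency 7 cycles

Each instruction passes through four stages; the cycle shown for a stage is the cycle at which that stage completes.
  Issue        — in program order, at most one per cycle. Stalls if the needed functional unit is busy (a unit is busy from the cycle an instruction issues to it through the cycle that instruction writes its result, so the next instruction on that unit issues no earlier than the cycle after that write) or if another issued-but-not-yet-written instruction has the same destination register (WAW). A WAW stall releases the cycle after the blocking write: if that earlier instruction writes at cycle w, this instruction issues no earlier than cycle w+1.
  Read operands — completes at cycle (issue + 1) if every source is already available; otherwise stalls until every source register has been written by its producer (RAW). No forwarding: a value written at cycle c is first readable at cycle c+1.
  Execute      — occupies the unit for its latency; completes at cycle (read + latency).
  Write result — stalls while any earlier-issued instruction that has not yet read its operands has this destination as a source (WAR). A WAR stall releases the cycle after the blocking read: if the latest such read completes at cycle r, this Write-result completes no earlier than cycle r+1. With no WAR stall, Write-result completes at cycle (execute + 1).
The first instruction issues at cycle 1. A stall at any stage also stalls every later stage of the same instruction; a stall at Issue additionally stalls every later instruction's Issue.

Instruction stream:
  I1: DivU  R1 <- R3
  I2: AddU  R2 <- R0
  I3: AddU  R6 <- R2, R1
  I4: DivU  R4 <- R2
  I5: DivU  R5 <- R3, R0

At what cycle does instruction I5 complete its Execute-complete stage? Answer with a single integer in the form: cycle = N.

cycle = 29

c1: issue I1 (DivU)
c2: I1 read-ops, issue I2 (AddU)
c3: I2 read-ops
c5: I2 finished on AddU
c6: I2→R2
c7: issue I3 (AddU)
c9: I1 finished on DivU
c10: I1→R1
c11: I3 read-ops, issue I4 (DivU)
c12: I4 read-ops
c13: I3 finished on AddU
c14: I3→R6
c19: I4 finished on DivU
c20: I4→R4
c21: issue I5 (DivU)
c22: I5 read-ops
c29: I5 finished on DivU
c30: I5→R5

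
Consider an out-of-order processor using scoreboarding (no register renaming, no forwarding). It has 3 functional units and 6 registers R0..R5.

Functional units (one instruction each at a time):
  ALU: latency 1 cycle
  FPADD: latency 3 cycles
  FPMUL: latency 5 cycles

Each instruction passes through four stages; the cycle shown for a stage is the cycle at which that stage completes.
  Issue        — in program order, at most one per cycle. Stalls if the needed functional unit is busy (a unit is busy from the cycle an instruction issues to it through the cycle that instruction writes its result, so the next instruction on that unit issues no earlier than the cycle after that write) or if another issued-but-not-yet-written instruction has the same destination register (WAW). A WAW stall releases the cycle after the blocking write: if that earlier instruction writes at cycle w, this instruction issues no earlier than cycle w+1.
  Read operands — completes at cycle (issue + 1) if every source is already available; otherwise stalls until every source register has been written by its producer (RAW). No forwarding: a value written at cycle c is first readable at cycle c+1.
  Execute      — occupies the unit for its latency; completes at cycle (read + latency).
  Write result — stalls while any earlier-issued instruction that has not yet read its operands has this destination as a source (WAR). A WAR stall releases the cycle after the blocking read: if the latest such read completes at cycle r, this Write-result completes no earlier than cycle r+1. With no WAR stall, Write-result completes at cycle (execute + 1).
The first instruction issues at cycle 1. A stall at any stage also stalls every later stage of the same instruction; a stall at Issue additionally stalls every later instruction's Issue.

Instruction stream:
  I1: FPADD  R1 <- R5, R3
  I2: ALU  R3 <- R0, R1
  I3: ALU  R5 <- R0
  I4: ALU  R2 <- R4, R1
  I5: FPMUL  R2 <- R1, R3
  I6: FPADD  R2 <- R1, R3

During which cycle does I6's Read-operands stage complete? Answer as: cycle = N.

I1 -> (1, 2, 5, 6)
I2 -> (2, 7, 8, 9)  // RAW R1: wait I1 write@6
I3 -> (10, 11, 12, 13)  // struct: ALU busy until I2 writes@9
I4 -> (14, 15, 16, 17)  // struct: ALU busy until I3 writes@13
I5 -> (18, 19, 24, 25)  // WAW R2: wait I4 write@17
I6 -> (26, 27, 30, 31)  // WAW R2: wait I5 write@25

cycle = 27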